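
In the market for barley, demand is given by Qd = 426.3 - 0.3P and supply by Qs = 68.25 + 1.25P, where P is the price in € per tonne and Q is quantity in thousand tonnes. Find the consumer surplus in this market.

Consumer surplus = 212415

At equilibrium Qd = Qs, so 426.3 - 0.3P = 68.25 + 1.25P; collecting terms, 358.05 = 1.55P and P* = 231.
From the demand curve, Q* = 426.3 - 0.3(231) = 357.
Demand choke price (Qd = 0): P = 426.3/0.3 = 1421. Consumer surplus = ½ × (1421 - 231) × 357 = 212415.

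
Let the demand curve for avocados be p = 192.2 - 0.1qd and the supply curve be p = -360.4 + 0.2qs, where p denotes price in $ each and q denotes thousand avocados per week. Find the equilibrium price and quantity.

p* = 8, q* = 1842

Rewriting in direct form: qd = 1922 - 10p and qs = 1802 + 5p.
The market clears where 1922 - 10p = 1802 + 5p. Rearranging, 15p = 120, hence p* = 8.
Plugging p* into demand: q* = 1922 - 10(8) = 1842.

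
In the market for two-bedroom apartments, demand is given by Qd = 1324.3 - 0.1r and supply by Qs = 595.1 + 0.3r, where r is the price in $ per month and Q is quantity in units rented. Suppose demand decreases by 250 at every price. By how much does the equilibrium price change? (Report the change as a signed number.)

The market clears where 1324.3 - 0.1r = 595.1 + 0.3r. Rearranging, 0.4r = 729.2, hence r* = 1823.
Then Q* = 1324.3 - 0.1(1823) = 1142.
After the shift, demand is Qd = 1074.3 - 0.1r.
The new intersection has 479.2 = 0.4r, i.e. r = 1198, Q = 954.5.
Δr = 1198 - 1823 = -625.

Δr = -625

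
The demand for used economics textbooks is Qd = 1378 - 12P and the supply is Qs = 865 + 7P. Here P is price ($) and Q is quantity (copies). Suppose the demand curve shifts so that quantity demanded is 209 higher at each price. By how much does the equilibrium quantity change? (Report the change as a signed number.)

ΔQ = 77

Equating demand and supply, 1378 - 12P = 865 + 7P gives 19P = 513, so P* = 27.
From the demand curve, Q* = 1378 - 12(27) = 1054.
After the shift, demand is Qd = 1587 - 12P.
New equilibrium: 722 = 19P, so P = 38 and Q = 1131.
ΔQ = 1131 - 1054 = 77.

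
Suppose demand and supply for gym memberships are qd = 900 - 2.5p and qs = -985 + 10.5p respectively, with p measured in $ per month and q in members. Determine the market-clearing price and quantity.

At equilibrium qd = qs, so 900 - 2.5p = -985 + 10.5p; collecting terms, 1885 = 13p and p* = 145.
Substitute back: q* = 900 - 2.5(145) = 537.5.

p* = 145, q* = 537.5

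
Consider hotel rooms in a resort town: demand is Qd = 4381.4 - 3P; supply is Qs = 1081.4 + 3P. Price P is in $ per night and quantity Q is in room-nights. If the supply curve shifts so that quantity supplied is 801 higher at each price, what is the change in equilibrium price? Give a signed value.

ΔP = -133.5

Equating demand and supply, 4381.4 - 3P = 1081.4 + 3P gives 6P = 3300, so P* = 550.
Then Q* = 4381.4 - 3(550) = 2731.4.
After the shift, supply is Qs = 1882.4 + 3P.
New equilibrium: 2499 = 6P, so P = 416.5 and Q = 3131.9.
ΔP = 416.5 - 550 = -133.5.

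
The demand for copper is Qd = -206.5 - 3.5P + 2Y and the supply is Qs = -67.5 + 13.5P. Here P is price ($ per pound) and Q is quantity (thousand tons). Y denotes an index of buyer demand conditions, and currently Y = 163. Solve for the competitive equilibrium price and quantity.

P* = 11, Q* = 81

With Y = 163, demand is Qd = 119.5 - 3.5P.
Equating demand and supply, 119.5 - 3.5P = -67.5 + 13.5P gives 17P = 187, so P* = 11.
Substitute back: Q* = 119.5 - 3.5(11) = 81.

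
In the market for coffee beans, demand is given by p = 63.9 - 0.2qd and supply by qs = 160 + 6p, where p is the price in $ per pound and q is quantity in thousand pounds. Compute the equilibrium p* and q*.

p* = 14.5, q* = 247

Rewriting in direct form: qd = 319.5 - 5p.
Set qd = qs: 319.5 - 5p = 160 + 6p, so 159.5 = 11p and p* = 14.5.
From the demand curve, q* = 319.5 - 5(14.5) = 247.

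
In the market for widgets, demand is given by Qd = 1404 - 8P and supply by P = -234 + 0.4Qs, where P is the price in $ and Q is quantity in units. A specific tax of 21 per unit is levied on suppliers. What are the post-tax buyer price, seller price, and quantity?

Rewriting in direct form: Qs = 585 + 2.5P.
The tax drives a wedge P_b - P_s = 21. Substituting P_s = P_b - 21 into supply: Qs = 532.5 + 2.5P_b.
Equate demand and the shifted supply: 1404 - 8P_b = 532.5 + 2.5P_b, giving 10.5P_b = 871.5, so P_b = 83.
So P_s = 62 and the quantity traded is Q = 1404 - 8(83) = 740.

P_b = 83, P_s = 62, Q = 740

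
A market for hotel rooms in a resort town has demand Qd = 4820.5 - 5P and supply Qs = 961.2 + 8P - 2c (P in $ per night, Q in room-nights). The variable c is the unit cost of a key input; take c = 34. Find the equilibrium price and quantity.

With c = 34, supply is Qs = 893.2 + 8P.
The market clears where 4820.5 - 5P = 893.2 + 8P. Rearranging, 13P = 3927.3, hence P* = 302.1.
Plugging P* into demand: Q* = 4820.5 - 5(302.1) = 3310.

P* = 302.1, Q* = 3310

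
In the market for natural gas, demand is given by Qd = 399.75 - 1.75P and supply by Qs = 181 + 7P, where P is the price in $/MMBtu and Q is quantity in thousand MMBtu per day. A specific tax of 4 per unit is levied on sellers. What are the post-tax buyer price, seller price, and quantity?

Sellers keep P_s = P_b - 4 per unit, so supply in terms of the buyer price is Qs = 153 + 7P_b.
Set Qd = Qs: 399.75 - 1.75P_b = 153 + 7P_b, so 246.75 = 8.75P_b and P_b = 28.2.
Then P_s = 28.2 - 4 = 24.2 and Q = 399.75 - 1.75(28.2) = 350.4.

P_b = 28.2, P_s = 24.2, Q = 350.4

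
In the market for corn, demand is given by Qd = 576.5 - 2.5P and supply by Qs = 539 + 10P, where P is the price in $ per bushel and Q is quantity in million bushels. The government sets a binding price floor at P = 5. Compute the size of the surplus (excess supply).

Surplus = 25

With P fixed at 5, quantity demanded is 564 and quantity supplied is 589.
Surplus = Qs - Qd = 589 - 564 = 25.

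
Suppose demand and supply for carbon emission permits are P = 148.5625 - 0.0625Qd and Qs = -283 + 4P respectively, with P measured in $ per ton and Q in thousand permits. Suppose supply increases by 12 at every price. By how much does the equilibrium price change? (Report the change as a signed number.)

ΔP = -0.6

Inverting to quantity form: Qd = 2377 - 16P.
At equilibrium Qd = Qs, so 2377 - 16P = -283 + 4P; collecting terms, 2660 = 20P and P* = 133.
Substitute back: Q* = 2377 - 16(133) = 249.
After the shift, supply is Qs = -271 + 4P.
The new intersection has 2648 = 20P, i.e. P = 132.4, Q = 258.6.
ΔP = 132.4 - 133 = -0.6.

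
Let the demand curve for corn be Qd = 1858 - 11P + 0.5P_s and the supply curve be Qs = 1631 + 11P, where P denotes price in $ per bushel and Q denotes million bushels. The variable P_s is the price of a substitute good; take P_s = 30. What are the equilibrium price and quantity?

P* = 11, Q* = 1752

With P_s = 30, demand is Qd = 1873 - 11P.
At equilibrium Qd = Qs, so 1873 - 11P = 1631 + 11P; collecting terms, 242 = 22P and P* = 11.
Then Q* = 1873 - 11(11) = 1752.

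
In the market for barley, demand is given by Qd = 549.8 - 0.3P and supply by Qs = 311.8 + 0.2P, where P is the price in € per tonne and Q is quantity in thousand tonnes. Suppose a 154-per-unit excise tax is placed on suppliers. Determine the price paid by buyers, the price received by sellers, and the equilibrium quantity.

The tax drives a wedge P_b - P_s = 154. Substituting P_s = P_b - 154 into supply: Qs = 281 + 0.2P_b.
Equate demand and the shifted supply: 549.8 - 0.3P_b = 281 + 0.2P_b, giving 0.5P_b = 268.8, so P_b = 537.6.
Then P_s = 537.6 - 154 = 383.6 and Q = 549.8 - 0.3(537.6) = 388.52.

P_b = 537.6, P_s = 383.6, Q = 388.52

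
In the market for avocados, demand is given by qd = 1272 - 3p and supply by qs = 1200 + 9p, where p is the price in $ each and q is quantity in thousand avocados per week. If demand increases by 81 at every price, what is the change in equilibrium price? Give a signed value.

The market clears where 1272 - 3p = 1200 + 9p. Rearranging, 12p = 72, hence p* = 6.
Plugging p* into demand: q* = 1272 - 3(6) = 1254.
After the shift, demand is qd = 1353 - 3p.
New equilibrium: 153 = 12p, so p = 12.75 and q = 1314.75.
Δp = 12.75 - 6 = 6.75.

Δp = 6.75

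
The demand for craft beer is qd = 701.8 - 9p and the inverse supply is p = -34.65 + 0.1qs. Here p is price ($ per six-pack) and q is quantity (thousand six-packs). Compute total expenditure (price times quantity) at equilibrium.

Rewriting in direct form: qs = 346.5 + 10p.
At equilibrium qd = qs, so 701.8 - 9p = 346.5 + 10p; collecting terms, 355.3 = 19p and p* = 18.7.
From the demand curve, q* = 701.8 - 9(18.7) = 533.5.
Total expenditure = p* × q* = 18.7 × 533.5 = 9976.45.

Total expenditure = 9976.45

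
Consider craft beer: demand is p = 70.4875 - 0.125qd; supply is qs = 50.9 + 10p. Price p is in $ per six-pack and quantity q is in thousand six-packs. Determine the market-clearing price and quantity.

p* = 28.5, q* = 335.9

In direct form, qd = 563.9 - 8p.
Equating demand and supply, 563.9 - 8p = 50.9 + 10p gives 18p = 513, so p* = 28.5.
Then q* = 563.9 - 8(28.5) = 335.9.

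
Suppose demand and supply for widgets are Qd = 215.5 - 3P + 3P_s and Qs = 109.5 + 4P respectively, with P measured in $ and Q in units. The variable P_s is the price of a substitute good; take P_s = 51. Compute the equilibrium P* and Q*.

P* = 37, Q* = 257.5

With P_s = 51, demand is Qd = 368.5 - 3P.
Equating demand and supply, 368.5 - 3P = 109.5 + 4P gives 7P = 259, so P* = 37.
Substitute back: Q* = 368.5 - 3(37) = 257.5.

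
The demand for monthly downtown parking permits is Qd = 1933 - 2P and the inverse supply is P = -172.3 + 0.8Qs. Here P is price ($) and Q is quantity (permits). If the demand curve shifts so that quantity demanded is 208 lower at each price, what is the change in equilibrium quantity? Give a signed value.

ΔQ = -80

Inverting to quantity form: Qs = 215.375 + 1.25P.
Equating demand and supply, 1933 - 2P = 215.375 + 1.25P gives 3.25P = 1717.625, so P* = 528.5.
Substitute back: Q* = 1933 - 2(528.5) = 876.
After the shift, demand is Qd = 1725 - 2P.
The new intersection has 1509.625 = 3.25P, i.e. P = 464.5, Q = 796.
ΔQ = 796 - 876 = -80.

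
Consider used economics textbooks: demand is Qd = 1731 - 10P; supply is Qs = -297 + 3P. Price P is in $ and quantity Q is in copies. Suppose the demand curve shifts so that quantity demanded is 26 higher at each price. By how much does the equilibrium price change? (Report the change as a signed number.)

ΔP = 2

The market clears where 1731 - 10P = -297 + 3P. Rearranging, 13P = 2028, hence P* = 156.
From the demand curve, Q* = 1731 - 10(156) = 171.
After the shift, demand is Qd = 1757 - 10P.
Re-solving, 13P = 2054 gives P = 158 and Q = 177.
ΔP = 158 - 156 = 2.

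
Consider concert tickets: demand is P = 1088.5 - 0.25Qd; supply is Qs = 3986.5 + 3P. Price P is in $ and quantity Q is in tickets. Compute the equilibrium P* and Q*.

Solving each curve for Q: Qd = 4354 - 4P.
The market clears where 4354 - 4P = 3986.5 + 3P. Rearranging, 7P = 367.5, hence P* = 52.5.
Substitute back: Q* = 4354 - 4(52.5) = 4144.

P* = 52.5, Q* = 4144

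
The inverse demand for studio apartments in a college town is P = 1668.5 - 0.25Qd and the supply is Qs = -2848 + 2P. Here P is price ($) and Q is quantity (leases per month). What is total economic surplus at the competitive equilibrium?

Rewriting in direct form: Qd = 6674 - 4P.
The market clears where 6674 - 4P = -2848 + 2P. Rearranging, 6P = 9522, hence P* = 1587.
Substitute back: Q* = 6674 - 4(1587) = 326.
Demand choke price = 1668.5; supply choke price = 1424. CS = ½(1668.5 - 1587)(326) = 13284.5; PS = ½(1587 - 1424)(326) = 26569. Total surplus = 39853.5.

Total surplus = 39853.5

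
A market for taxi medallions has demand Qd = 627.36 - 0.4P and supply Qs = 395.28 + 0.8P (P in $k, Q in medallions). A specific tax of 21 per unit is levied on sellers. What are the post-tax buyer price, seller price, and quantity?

P_b = 207.4, P_s = 186.4, Q = 544.4

Sellers keep P_s = P_b - 21 per unit, so supply in terms of the buyer price is Qs = 378.48 + 0.8P_b.
Equate demand and the shifted supply: 627.36 - 0.4P_b = 378.48 + 0.8P_b, giving 1.2P_b = 248.88, so P_b = 207.4.
Then P_s = 207.4 - 21 = 186.4 and Q = 627.36 - 0.4(207.4) = 544.4.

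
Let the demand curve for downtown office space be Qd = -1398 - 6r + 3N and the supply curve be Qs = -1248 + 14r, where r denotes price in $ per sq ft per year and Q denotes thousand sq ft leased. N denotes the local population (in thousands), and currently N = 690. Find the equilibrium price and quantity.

r* = 96, Q* = 96

With N = 690, demand is Qd = 672 - 6r.
Set Qd = Qs: 672 - 6r = -1248 + 14r, so 1920 = 20r and r* = 96.
Plugging r* into demand: Q* = 672 - 6(96) = 96.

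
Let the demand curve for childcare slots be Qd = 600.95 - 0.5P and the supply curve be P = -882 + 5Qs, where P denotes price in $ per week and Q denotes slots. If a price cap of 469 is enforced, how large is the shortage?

Solving each curve for Q: Qs = 176.4 + 0.2P.
With P fixed at 469, quantity demanded is 366.45 and quantity supplied is 270.2.
Shortage = Qd - Qs = 366.45 - 270.2 = 96.25.

Shortage = 96.25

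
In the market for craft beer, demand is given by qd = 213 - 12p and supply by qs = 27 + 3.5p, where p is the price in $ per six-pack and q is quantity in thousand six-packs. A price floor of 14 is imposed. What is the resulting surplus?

Evaluating both curves at the floor price 14 gives qd = 45, qs = 76.
Surplus = qs - qd = 76 - 45 = 31.

Surplus = 31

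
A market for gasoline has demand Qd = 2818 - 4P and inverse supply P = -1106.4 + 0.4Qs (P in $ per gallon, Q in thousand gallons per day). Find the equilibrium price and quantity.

Rewriting in direct form: Qs = 2766 + 2.5P.
The market clears where 2818 - 4P = 2766 + 2.5P. Rearranging, 6.5P = 52, hence P* = 8.
Then Q* = 2818 - 4(8) = 2786.

P* = 8, Q* = 2786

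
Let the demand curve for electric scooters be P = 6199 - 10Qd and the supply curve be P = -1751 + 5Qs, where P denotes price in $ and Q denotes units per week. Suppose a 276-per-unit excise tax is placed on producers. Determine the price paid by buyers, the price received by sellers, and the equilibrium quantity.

P_b = 1083, P_s = 807, Q = 511.6

In direct form, Qd = 619.9 - 0.1P and Qs = 350.2 + 0.2P.
Producers keep P_s = P_b - 276 per unit, so supply in terms of the buyer price is Qs = 295 + 0.2P_b.
Market clearing requires 619.9 - 0.1P_b = 295 + 0.2P_b; hence 324.9 = 0.3P_b and P_b = 1083.
Then P_s = 1083 - 276 = 807 and Q = 619.9 - 0.1(1083) = 511.6.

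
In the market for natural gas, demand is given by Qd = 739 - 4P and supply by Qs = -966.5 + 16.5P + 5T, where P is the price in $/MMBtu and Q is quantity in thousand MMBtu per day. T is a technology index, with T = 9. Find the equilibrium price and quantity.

With T = 9, supply is Qs = -921.5 + 16.5P.
The market clears where 739 - 4P = -921.5 + 16.5P. Rearranging, 20.5P = 1660.5, hence P* = 81.
Substitute back: Q* = 739 - 4(81) = 415.

P* = 81, Q* = 415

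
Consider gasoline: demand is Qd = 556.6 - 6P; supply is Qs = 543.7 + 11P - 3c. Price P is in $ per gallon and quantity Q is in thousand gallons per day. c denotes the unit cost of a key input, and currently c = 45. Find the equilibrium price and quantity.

P* = 8.7, Q* = 504.4

With c = 45, supply is Qs = 408.7 + 11P.
Set Qd = Qs: 556.6 - 6P = 408.7 + 11P, so 147.9 = 17P and P* = 8.7.
From the demand curve, Q* = 556.6 - 6(8.7) = 504.4.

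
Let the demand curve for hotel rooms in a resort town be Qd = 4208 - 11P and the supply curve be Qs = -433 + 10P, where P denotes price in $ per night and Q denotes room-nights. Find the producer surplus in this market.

Producer surplus = 157886.45

At equilibrium Qd = Qs, so 4208 - 11P = -433 + 10P; collecting terms, 4641 = 21P and P* = 221.
Plugging P* into demand: Q* = 4208 - 11(221) = 1777.
Supply choke price (Qs = 0): P = 43.3. Producer surplus = ½ × (221 - 43.3) × 1777 = 157886.45.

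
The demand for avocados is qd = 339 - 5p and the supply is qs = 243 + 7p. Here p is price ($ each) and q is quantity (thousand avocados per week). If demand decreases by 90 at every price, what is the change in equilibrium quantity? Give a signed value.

Δq = -52.5

The market clears where 339 - 5p = 243 + 7p. Rearranging, 12p = 96, hence p* = 8.
Substitute back: q* = 339 - 5(8) = 299.
After the shift, demand is qd = 249 - 5p.
The new intersection has 6 = 12p, i.e. p = 0.5, q = 246.5.
Δq = 246.5 - 299 = -52.5.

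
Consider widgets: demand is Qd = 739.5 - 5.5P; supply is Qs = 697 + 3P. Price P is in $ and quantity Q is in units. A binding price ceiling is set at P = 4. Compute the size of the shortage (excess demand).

Shortage = 8.5

With P fixed at 4, quantity demanded is 717.5 and quantity supplied is 709.
Shortage = Qd - Qs = 717.5 - 709 = 8.5.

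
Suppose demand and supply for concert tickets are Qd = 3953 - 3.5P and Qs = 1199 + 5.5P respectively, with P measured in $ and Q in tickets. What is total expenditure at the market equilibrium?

Equating demand and supply, 3953 - 3.5P = 1199 + 5.5P gives 9P = 2754, so P* = 306.
Then Q* = 3953 - 3.5(306) = 2882.
Total expenditure = P* × Q* = 306 × 2882 = 881892.

Total expenditure = 881892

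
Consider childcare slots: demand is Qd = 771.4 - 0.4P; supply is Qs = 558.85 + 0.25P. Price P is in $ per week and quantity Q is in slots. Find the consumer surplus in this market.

At equilibrium Qd = Qs, so 771.4 - 0.4P = 558.85 + 0.25P; collecting terms, 212.55 = 0.65P and P* = 327.
From the demand curve, Q* = 771.4 - 0.4(327) = 640.6.
Demand choke price (Qd = 0): P = 771.4/0.4 = 1928.5. Consumer surplus = ½ × (1928.5 - 327) × 640.6 = 512960.45.

Consumer surplus = 512960.45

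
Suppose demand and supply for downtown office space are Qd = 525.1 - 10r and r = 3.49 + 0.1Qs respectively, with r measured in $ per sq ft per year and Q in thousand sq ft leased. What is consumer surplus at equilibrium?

Consumer surplus = 3003.7005

Rewriting in direct form: Qs = -34.9 + 10r.
Set Qd = Qs: 525.1 - 10r = -34.9 + 10r, so 560 = 20r and r* = 28.
Plugging r* into demand: Q* = 525.1 - 10(28) = 245.1.
Demand choke price (Qd = 0): r = 525.1/10 = 52.51. Consumer surplus = ½ × (52.51 - 28) × 245.1 = 3003.7005.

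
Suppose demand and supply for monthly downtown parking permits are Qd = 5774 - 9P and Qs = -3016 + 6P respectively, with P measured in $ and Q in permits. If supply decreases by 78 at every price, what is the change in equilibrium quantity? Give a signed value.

Set Qd = Qs: 5774 - 9P = -3016 + 6P, so 8790 = 15P and P* = 586.
Substitute back: Q* = 5774 - 9(586) = 500.
After the shift, supply is Qs = -3094 + 6P.
Re-solving, 15P = 8868 gives P = 591.2 and Q = 453.2.
ΔQ = 453.2 - 500 = -46.8.

ΔQ = -46.8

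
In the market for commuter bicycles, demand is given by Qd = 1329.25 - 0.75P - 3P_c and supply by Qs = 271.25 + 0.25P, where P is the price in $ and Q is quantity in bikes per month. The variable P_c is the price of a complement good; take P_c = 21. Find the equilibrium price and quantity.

With P_c = 21, demand is Qd = 1266.25 - 0.75P.
The market clears where 1266.25 - 0.75P = 271.25 + 0.25P. Rearranging, P = 995, hence P* = 995.
Plugging P* into demand: Q* = 1266.25 - 0.75(995) = 520.

P* = 995, Q* = 520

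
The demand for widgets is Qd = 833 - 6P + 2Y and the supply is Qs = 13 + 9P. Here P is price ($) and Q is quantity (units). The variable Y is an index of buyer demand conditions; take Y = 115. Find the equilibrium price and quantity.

With Y = 115, demand is Qd = 1063 - 6P.
The market clears where 1063 - 6P = 13 + 9P. Rearranging, 15P = 1050, hence P* = 70.
Then Q* = 1063 - 6(70) = 643.

P* = 70, Q* = 643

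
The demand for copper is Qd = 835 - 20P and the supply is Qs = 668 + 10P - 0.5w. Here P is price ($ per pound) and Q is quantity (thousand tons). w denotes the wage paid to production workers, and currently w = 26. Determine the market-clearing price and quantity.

With w = 26, supply is Qs = 655 + 10P.
At equilibrium Qd = Qs, so 835 - 20P = 655 + 10P; collecting terms, 180 = 30P and P* = 6.
Substitute back: Q* = 835 - 20(6) = 715.

P* = 6, Q* = 715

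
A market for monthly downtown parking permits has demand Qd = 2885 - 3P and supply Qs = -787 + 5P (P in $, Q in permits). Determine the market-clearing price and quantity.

P* = 459, Q* = 1508

Set Qd = Qs: 2885 - 3P = -787 + 5P, so 3672 = 8P and P* = 459.
From the demand curve, Q* = 2885 - 3(459) = 1508.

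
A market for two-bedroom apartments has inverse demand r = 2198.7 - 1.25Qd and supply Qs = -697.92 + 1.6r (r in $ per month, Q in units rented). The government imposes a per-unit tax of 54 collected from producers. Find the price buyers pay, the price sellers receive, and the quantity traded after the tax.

Rewriting in direct form: Qd = 1758.96 - 0.8r.
Producers keep r_s = r_b - 54 per unit, so supply in terms of the buyer price is Qs = -784.32 + 1.6r_b.
Market clearing requires 1758.96 - 0.8r_b = -784.32 + 1.6r_b; hence 2543.28 = 2.4r_b and r_b = 1059.7.
Then r_s = 1059.7 - 54 = 1005.7 and Q = 1758.96 - 0.8(1059.7) = 911.2.

r_b = 1059.7, r_s = 1005.7, Q = 911.2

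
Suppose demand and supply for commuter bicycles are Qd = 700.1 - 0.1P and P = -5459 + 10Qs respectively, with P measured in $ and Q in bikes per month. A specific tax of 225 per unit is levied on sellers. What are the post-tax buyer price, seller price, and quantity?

P_b = 883.5, P_s = 658.5, Q = 611.75

Rewriting in direct form: Qs = 545.9 + 0.1P.
With a tax of 225 on sellers, they supply based on the net price P_s = P_b - 225, so Qs = 523.4 + 0.1P_b.
Market clearing requires 700.1 - 0.1P_b = 523.4 + 0.1P_b; hence 176.7 = 0.2P_b and P_b = 883.5.
Then P_s = 883.5 - 225 = 658.5 and Q = 700.1 - 0.1(883.5) = 611.75.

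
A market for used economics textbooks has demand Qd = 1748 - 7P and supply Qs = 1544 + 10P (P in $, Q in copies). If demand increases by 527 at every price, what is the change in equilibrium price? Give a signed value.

ΔP = 31

At equilibrium Qd = Qs, so 1748 - 7P = 1544 + 10P; collecting terms, 204 = 17P and P* = 12.
Substitute back: Q* = 1748 - 7(12) = 1664.
After the shift, demand is Qd = 2275 - 7P.
Re-solving, 17P = 731 gives P = 43 and Q = 1974.
ΔP = 43 - 12 = 31.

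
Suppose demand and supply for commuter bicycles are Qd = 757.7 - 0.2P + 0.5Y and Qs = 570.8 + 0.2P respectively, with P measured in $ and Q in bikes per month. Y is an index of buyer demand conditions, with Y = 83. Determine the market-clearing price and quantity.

With Y = 83, demand is Qd = 799.2 - 0.2P.
Equating demand and supply, 799.2 - 0.2P = 570.8 + 0.2P gives 0.4P = 228.4, so P* = 571.
Substitute back: Q* = 799.2 - 0.2(571) = 685.

P* = 571, Q* = 685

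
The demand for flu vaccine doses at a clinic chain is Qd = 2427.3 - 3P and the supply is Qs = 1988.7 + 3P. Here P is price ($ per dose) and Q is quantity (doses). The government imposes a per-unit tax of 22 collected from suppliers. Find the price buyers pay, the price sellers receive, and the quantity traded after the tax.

With a tax of 22 on suppliers, they supply based on the net price P_s = P_b - 22, so Qs = 1922.7 + 3P_b.
Set Qd = Qs: 2427.3 - 3P_b = 1922.7 + 3P_b, so 504.6 = 6P_b and P_b = 84.1.
So P_s = 62.1 and the quantity traded is Q = 2427.3 - 3(84.1) = 2175.

P_b = 84.1, P_s = 62.1, Q = 2175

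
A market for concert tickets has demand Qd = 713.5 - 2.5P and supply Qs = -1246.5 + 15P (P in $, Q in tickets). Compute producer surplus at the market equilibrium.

The market clears where 713.5 - 2.5P = -1246.5 + 15P. Rearranging, 17.5P = 1960, hence P* = 112.
Then Q* = 713.5 - 2.5(112) = 433.5.
Supply choke price (Qs = 0): P = 83.1. Producer surplus = ½ × (112 - 83.1) × 433.5 = 6264.075.

Producer surplus = 6264.075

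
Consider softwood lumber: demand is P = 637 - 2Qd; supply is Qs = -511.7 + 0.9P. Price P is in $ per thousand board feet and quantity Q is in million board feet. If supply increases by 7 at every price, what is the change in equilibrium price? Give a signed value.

In direct form, Qd = 318.5 - 0.5P.
The market clears where 318.5 - 0.5P = -511.7 + 0.9P. Rearranging, 1.4P = 830.2, hence P* = 593.
From the demand curve, Q* = 318.5 - 0.5(593) = 22.
After the shift, supply is Qs = -504.7 + 0.9P.
Re-solving, 1.4P = 823.2 gives P = 588 and Q = 24.5.
ΔP = 588 - 593 = -5.

ΔP = -5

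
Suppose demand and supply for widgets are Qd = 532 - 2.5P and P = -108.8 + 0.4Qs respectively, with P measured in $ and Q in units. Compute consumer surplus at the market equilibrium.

In direct form, Qs = 272 + 2.5P.
Set Qd = Qs: 532 - 2.5P = 272 + 2.5P, so 260 = 5P and P* = 52.
Substitute back: Q* = 532 - 2.5(52) = 402.
Demand choke price (Qd = 0): P = 532/2.5 = 212.8. Consumer surplus = ½ × (212.8 - 52) × 402 = 32320.8.

Consumer surplus = 32320.8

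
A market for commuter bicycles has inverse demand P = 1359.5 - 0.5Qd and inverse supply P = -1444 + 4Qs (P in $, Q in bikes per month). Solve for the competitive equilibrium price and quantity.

In direct form, Qd = 2719 - 2P and Qs = 361 + 0.25P.
The market clears where 2719 - 2P = 361 + 0.25P. Rearranging, 2.25P = 2358, hence P* = 1048.
Plugging P* into demand: Q* = 2719 - 2(1048) = 623.

P* = 1048, Q* = 623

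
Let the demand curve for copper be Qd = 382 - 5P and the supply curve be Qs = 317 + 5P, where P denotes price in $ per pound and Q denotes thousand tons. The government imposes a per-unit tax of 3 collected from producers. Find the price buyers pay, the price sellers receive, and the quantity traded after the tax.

With a tax of 3 on producers, they supply based on the net price P_s = P_b - 3, so Qs = 302 + 5P_b.
Equate demand and the shifted supply: 382 - 5P_b = 302 + 5P_b, giving 10P_b = 80, so P_b = 8.
Then P_s = 8 - 3 = 5 and Q = 382 - 5(8) = 342.

P_b = 8, P_s = 5, Q = 342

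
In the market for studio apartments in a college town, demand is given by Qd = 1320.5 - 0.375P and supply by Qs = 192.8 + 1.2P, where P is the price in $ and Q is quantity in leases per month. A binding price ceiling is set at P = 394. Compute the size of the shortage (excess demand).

Shortage = 507.15

At P = 394: Qd = 1172.75 and Qs = 665.6.
Shortage = Qd - Qs = 1172.75 - 665.6 = 507.15.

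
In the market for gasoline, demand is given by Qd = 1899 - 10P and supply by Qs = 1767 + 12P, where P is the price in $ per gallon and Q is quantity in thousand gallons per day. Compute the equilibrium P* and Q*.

P* = 6, Q* = 1839

Equating demand and supply, 1899 - 10P = 1767 + 12P gives 22P = 132, so P* = 6.
Plugging P* into demand: Q* = 1899 - 10(6) = 1839.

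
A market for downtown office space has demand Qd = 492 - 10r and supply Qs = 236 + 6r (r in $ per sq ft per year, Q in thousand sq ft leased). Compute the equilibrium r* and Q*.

r* = 16, Q* = 332

Set Qd = Qs: 492 - 10r = 236 + 6r, so 256 = 16r and r* = 16.
Then Q* = 492 - 10(16) = 332.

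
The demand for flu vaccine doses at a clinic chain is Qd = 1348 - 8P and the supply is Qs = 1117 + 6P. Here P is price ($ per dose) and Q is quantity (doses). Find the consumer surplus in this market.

Consumer surplus = 92416

Set Qd = Qs: 1348 - 8P = 1117 + 6P, so 231 = 14P and P* = 16.5.
Then Q* = 1348 - 8(16.5) = 1216.
Demand choke price (Qd = 0): P = 1348/8 = 168.5. Consumer surplus = ½ × (168.5 - 16.5) × 1216 = 92416.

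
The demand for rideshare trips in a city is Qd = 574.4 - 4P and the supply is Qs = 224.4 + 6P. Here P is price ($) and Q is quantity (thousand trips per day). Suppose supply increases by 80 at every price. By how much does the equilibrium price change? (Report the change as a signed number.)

Equating demand and supply, 574.4 - 4P = 224.4 + 6P gives 10P = 350, so P* = 35.
Plugging P* into demand: Q* = 574.4 - 4(35) = 434.4.
After the shift, supply is Qs = 304.4 + 6P.
Re-solving, 10P = 270 gives P = 27 and Q = 466.4.
ΔP = 27 - 35 = -8.

ΔP = -8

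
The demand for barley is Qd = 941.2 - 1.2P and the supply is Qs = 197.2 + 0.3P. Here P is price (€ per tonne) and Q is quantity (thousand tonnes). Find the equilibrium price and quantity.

The market clears where 941.2 - 1.2P = 197.2 + 0.3P. Rearranging, 1.5P = 744, hence P* = 496.
Plugging P* into demand: Q* = 941.2 - 1.2(496) = 346.

P* = 496, Q* = 346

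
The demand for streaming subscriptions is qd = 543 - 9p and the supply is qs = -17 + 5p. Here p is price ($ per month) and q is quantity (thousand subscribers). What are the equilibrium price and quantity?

Set qd = qs: 543 - 9p = -17 + 5p, so 560 = 14p and p* = 40.
Substitute back: q* = 543 - 9(40) = 183.

p* = 40, q* = 183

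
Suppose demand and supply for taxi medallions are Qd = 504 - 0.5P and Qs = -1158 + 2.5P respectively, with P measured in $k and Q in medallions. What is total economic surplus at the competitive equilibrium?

Total surplus = 61834.8

At equilibrium Qd = Qs, so 504 - 0.5P = -1158 + 2.5P; collecting terms, 1662 = 3P and P* = 554.
Plugging P* into demand: Q* = 504 - 0.5(554) = 227.
Demand choke price = 1008; supply choke price = 463.2. CS = ½(1008 - 554)(227) = 51529; PS = ½(554 - 463.2)(227) = 10305.8. Total surplus = 61834.8.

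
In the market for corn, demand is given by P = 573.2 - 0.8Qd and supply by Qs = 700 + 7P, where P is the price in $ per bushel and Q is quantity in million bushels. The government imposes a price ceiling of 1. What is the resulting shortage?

Solving each curve for Q: Qd = 716.5 - 1.25P.
With P fixed at 1, quantity demanded is 715.25 and quantity supplied is 707.
Shortage = Qd - Qs = 715.25 - 707 = 8.25.

Shortage = 8.25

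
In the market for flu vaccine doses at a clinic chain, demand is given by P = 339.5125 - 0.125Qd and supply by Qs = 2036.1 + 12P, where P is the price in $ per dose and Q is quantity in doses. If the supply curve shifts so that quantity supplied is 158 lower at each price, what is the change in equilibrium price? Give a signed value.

ΔP = 7.9

Rewriting in direct form: Qd = 2716.1 - 8P.
Set Qd = Qs: 2716.1 - 8P = 2036.1 + 12P, so 680 = 20P and P* = 34.
Substitute back: Q* = 2716.1 - 8(34) = 2444.1.
After the shift, supply is Qs = 1878.1 + 12P.
New equilibrium: 838 = 20P, so P = 41.9 and Q = 2380.9.
ΔP = 41.9 - 34 = 7.9.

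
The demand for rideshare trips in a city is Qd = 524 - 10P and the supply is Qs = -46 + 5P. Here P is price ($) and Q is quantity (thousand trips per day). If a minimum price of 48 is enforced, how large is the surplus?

Surplus = 150

At P = 48: Qd = 44 and Qs = 194.
Surplus = Qs - Qd = 194 - 44 = 150.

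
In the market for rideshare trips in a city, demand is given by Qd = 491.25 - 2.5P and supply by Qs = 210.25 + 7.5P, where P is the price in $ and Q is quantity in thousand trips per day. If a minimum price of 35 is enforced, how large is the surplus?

Surplus = 69

Evaluating both curves at the floor price 35 gives Qd = 403.75, Qs = 472.75.
Surplus = Qs - Qd = 472.75 - 403.75 = 69.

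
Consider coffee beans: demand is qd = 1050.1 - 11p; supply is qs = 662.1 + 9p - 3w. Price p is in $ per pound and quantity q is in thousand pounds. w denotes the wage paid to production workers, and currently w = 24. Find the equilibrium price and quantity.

p* = 23, q* = 797.1

With w = 24, supply is qs = 590.1 + 9p.
The market clears where 1050.1 - 11p = 590.1 + 9p. Rearranging, 20p = 460, hence p* = 23.
From the demand curve, q* = 1050.1 - 11(23) = 797.1.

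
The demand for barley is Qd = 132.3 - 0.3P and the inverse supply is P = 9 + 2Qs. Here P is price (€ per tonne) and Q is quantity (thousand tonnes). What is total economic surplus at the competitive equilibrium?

In direct form, Qs = -4.5 + 0.5P.
At equilibrium Qd = Qs, so 132.3 - 0.3P = -4.5 + 0.5P; collecting terms, 136.8 = 0.8P and P* = 171.
From the demand curve, Q* = 132.3 - 0.3(171) = 81.
Demand choke price = 441; supply choke price = 9. CS = ½(441 - 171)(81) = 10935; PS = ½(171 - 9)(81) = 6561. Total surplus = 17496.

Total surplus = 17496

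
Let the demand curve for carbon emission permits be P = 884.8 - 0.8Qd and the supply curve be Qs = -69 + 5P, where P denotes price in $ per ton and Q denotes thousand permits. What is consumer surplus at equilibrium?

In direct form, Qd = 1106 - 1.25P.
Equating demand and supply, 1106 - 1.25P = -69 + 5P gives 6.25P = 1175, so P* = 188.
Plugging P* into demand: Q* = 1106 - 1.25(188) = 871.
Demand choke price (Qd = 0): P = 1106/1.25 = 884.8. Consumer surplus = ½ × (884.8 - 188) × 871 = 303456.4.

Consumer surplus = 303456.4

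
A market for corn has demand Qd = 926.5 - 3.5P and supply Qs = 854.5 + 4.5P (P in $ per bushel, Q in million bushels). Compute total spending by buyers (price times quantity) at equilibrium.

Total spending by buyers = 8055

Equating demand and supply, 926.5 - 3.5P = 854.5 + 4.5P gives 8P = 72, so P* = 9.
Then Q* = 926.5 - 3.5(9) = 895.
Total spending by buyers = P* × Q* = 9 × 895 = 8055.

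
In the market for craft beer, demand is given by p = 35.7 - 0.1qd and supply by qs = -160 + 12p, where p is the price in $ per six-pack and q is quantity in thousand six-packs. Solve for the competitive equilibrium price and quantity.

Rewriting in direct form: qd = 357 - 10p.
Set qd = qs: 357 - 10p = -160 + 12p, so 517 = 22p and p* = 23.5.
Substitute back: q* = 357 - 10(23.5) = 122.

p* = 23.5, q* = 122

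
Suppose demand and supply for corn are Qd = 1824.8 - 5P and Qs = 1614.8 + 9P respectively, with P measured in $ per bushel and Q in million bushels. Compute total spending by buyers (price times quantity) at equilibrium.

At equilibrium Qd = Qs, so 1824.8 - 5P = 1614.8 + 9P; collecting terms, 210 = 14P and P* = 15.
Plugging P* into demand: Q* = 1824.8 - 5(15) = 1749.8.
Total spending by buyers = P* × Q* = 15 × 1749.8 = 26247.

Total spending by buyers = 26247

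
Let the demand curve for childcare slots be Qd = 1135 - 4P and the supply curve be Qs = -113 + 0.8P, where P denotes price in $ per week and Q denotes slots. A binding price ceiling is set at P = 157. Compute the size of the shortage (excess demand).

Shortage = 494.4

At P = 157: Qd = 507 and Qs = 12.6.
Shortage = Qd - Qs = 507 - 12.6 = 494.4.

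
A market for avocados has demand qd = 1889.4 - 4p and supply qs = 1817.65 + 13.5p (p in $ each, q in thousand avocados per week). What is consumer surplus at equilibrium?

The market clears where 1889.4 - 4p = 1817.65 + 13.5p. Rearranging, 17.5p = 71.75, hence p* = 4.1.
Then q* = 1889.4 - 4(4.1) = 1873.
Demand choke price (qd = 0): p = 1889.4/4 = 472.35. Consumer surplus = ½ × (472.35 - 4.1) × 1873 = 438516.125.

Consumer surplus = 438516.125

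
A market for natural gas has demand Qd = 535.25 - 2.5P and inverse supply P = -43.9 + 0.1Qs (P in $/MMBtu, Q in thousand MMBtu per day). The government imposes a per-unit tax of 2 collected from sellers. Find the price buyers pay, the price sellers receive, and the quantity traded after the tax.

P_b = 9.3, P_s = 7.3, Q = 512

Inverting to quantity form: Qs = 439 + 10P.
The tax drives a wedge P_b - P_s = 2. Substituting P_s = P_b - 2 into supply: Qs = 419 + 10P_b.
Equate demand and the shifted supply: 535.25 - 2.5P_b = 419 + 10P_b, giving 12.5P_b = 116.25, so P_b = 9.3.
So P_s = 7.3 and the quantity traded is Q = 535.25 - 2.5(9.3) = 512.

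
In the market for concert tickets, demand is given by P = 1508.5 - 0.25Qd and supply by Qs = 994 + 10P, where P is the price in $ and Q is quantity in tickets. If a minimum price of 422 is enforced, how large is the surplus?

Inverting to quantity form: Qd = 6034 - 4P.
Evaluating both curves at the floor price 422 gives Qd = 4346, Qs = 5214.
Surplus = Qs - Qd = 5214 - 4346 = 868.

Surplus = 868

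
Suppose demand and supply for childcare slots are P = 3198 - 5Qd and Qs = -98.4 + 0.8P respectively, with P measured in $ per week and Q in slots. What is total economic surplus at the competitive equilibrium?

In direct form, Qd = 639.6 - 0.2P.
Equating demand and supply, 639.6 - 0.2P = -98.4 + 0.8P gives P = 738, so P* = 738.
Substitute back: Q* = 639.6 - 0.2(738) = 492.
Demand choke price = 3198; supply choke price = 123. CS = ½(3198 - 738)(492) = 605160; PS = ½(738 - 123)(492) = 151290. Total surplus = 756450.

Total surplus = 756450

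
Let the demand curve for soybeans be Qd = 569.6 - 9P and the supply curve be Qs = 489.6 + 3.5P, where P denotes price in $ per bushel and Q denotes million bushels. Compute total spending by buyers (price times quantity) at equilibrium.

Total spending by buyers = 3276.8

At equilibrium Qd = Qs, so 569.6 - 9P = 489.6 + 3.5P; collecting terms, 80 = 12.5P and P* = 6.4.
Plugging P* into demand: Q* = 569.6 - 9(6.4) = 512.
Total spending by buyers = P* × Q* = 6.4 × 512 = 3276.8.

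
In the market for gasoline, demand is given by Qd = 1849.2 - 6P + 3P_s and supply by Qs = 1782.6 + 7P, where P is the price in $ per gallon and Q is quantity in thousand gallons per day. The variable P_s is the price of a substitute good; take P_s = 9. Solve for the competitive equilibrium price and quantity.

P* = 7.2, Q* = 1833

With P_s = 9, demand is Qd = 1876.2 - 6P.
At equilibrium Qd = Qs, so 1876.2 - 6P = 1782.6 + 7P; collecting terms, 93.6 = 13P and P* = 7.2.
From the demand curve, Q* = 1876.2 - 6(7.2) = 1833.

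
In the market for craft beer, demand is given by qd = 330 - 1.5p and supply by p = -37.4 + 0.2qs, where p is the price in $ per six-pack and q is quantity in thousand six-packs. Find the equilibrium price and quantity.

In direct form, qs = 187 + 5p.
The market clears where 330 - 1.5p = 187 + 5p. Rearranging, 6.5p = 143, hence p* = 22.
Plugging p* into demand: q* = 330 - 1.5(22) = 297.

p* = 22, q* = 297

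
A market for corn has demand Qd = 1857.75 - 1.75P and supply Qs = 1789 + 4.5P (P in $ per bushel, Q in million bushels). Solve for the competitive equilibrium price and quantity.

At equilibrium Qd = Qs, so 1857.75 - 1.75P = 1789 + 4.5P; collecting terms, 68.75 = 6.25P and P* = 11.
Substitute back: Q* = 1857.75 - 1.75(11) = 1838.5.

P* = 11, Q* = 1838.5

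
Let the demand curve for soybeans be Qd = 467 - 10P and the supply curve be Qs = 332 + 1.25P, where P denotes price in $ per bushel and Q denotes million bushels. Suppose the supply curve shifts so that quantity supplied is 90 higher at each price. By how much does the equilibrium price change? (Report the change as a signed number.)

Equating demand and supply, 467 - 10P = 332 + 1.25P gives 11.25P = 135, so P* = 12.
Then Q* = 467 - 10(12) = 347.
After the shift, supply is Qs = 422 + 1.25P.
New equilibrium: 45 = 11.25P, so P = 4 and Q = 427.
ΔP = 4 - 12 = -8.

ΔP = -8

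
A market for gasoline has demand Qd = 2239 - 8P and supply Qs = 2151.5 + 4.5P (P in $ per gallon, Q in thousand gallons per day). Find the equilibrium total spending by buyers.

Total spending by buyers = 15281

Equating demand and supply, 2239 - 8P = 2151.5 + 4.5P gives 12.5P = 87.5, so P* = 7.
Plugging P* into demand: Q* = 2239 - 8(7) = 2183.
Total spending by buyers = P* × Q* = 7 × 2183 = 15281.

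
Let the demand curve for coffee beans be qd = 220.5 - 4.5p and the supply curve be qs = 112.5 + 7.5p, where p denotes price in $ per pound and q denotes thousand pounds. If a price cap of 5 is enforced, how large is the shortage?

At p = 5: qd = 198 and qs = 150.
Shortage = qd - qs = 198 - 150 = 48.

Shortage = 48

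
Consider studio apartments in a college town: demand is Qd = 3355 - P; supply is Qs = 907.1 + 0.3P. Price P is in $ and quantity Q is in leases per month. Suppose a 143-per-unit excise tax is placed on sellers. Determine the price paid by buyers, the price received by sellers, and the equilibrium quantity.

With a tax of 143 on sellers, they supply based on the net price P_s = P_b - 143, so Qs = 864.2 + 0.3P_b.
Market clearing requires 3355 - P_b = 864.2 + 0.3P_b; hence 2490.8 = 1.3P_b and P_b = 1916.
So P_s = 1773 and the quantity traded is Q = 3355 - 1916 = 1439.

P_b = 1916, P_s = 1773, Q = 1439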